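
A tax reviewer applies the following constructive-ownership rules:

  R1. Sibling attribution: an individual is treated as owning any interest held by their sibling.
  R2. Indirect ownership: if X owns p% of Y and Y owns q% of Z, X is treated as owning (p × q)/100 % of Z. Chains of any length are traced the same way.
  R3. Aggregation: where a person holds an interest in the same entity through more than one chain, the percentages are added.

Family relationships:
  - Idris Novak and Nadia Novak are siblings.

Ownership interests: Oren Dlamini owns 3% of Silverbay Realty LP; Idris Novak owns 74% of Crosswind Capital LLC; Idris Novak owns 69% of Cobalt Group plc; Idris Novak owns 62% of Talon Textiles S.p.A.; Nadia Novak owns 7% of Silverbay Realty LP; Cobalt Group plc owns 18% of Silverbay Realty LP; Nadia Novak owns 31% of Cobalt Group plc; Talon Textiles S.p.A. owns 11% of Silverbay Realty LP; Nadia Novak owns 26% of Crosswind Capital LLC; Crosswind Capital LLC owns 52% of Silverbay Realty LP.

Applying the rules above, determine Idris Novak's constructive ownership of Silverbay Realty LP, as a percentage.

83.82%

By sibling attribution (R1), Idris Novak is treated as also owning Nadia Novak's interest in Crosswind Capital LLC, giving 74% + 26% = 100%.
By sibling attribution (R1), Idris Novak is treated as also owning Nadia Novak's interest in Cobalt Group plc, giving 69% + 31% = 100%.
By sibling attribution (R1), Idris Novak is treated as owning Nadia Novak's 7% interest in Silverbay Realty LP.
Chain via Crosswind Capital LLC (R2): 100% × 52% = 52% of Silverbay Realty LP.
Chain via Cobalt Group plc (R2): 100% × 18% = 18% of Silverbay Realty LP.
Chain via Talon Textiles S.p.A. (R2): 62% × 11% = 6.82% of Silverbay Realty LP.
Direct interest in Silverbay Realty LP: 7%.
Aggregating (R3): 52% + 18% + 6.82% + 7% = 83.82%.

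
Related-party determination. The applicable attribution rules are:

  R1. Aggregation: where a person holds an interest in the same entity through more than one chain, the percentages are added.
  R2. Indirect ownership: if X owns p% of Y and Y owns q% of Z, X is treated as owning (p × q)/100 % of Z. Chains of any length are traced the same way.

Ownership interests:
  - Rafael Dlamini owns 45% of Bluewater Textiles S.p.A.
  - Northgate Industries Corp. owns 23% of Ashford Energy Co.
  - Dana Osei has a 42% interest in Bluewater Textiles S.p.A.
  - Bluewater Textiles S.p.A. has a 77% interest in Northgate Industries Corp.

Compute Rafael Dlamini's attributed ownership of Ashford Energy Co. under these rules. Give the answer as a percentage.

7.9695%

Chain via Bluewater Textiles S.p.A. → Northgate Industries Corp. (R2): 45% × 77% × 23% = 7.9695% of Ashford Energy Co.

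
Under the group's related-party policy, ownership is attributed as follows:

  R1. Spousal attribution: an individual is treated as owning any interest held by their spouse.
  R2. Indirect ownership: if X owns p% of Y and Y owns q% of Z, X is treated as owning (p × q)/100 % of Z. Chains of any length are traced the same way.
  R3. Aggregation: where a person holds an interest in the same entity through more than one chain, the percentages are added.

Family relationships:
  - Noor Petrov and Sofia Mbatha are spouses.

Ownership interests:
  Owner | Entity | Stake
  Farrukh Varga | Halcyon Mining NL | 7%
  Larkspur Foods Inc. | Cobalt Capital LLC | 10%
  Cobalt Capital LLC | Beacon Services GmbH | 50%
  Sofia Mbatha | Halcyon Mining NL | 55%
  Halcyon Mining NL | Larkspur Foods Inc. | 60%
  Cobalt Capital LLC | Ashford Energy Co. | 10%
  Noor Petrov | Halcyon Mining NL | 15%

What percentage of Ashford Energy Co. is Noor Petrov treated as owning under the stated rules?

0.42%

By spousal attribution (R1), Noor Petrov is treated as also owning Sofia Mbatha's interest in Halcyon Mining NL, giving 15% + 55% = 70%.
Chain via Halcyon Mining NL → Larkspur Foods Inc. → Cobalt Capital LLC (R2): 70% × 60% × 10% × 10% = 0.42% of Ashford Energy Co.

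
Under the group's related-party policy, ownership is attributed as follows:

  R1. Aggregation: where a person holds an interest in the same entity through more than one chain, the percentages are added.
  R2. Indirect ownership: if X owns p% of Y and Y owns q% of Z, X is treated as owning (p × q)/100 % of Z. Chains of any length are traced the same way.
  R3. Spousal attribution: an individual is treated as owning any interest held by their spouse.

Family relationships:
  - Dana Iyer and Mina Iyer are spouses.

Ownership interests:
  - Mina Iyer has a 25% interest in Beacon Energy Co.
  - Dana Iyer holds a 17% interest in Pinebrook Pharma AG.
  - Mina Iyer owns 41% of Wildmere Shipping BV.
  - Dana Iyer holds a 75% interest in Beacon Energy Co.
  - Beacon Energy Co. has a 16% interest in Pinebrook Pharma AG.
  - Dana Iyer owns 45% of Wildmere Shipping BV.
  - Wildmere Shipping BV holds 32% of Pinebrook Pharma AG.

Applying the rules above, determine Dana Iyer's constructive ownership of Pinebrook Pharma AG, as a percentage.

60.52%

By spousal attribution (R3), Dana Iyer is treated as also owning Mina Iyer's interest in Beacon Energy Co, giving 75% + 25% = 100%.
By spousal attribution (R3), Dana Iyer is treated as also owning Mina Iyer's interest in Wildmere Shipping BV, giving 45% + 41% = 86%.
Chain via Beacon Energy Co. (R2): 100% × 16% = 16% of Pinebrook Pharma AG.
Chain via Wildmere Shipping BV (R2): 86% × 32% = 27.52% of Pinebrook Pharma AG.
Direct interest in Pinebrook Pharma AG: 17%.
Aggregating (R1): 16% + 27.52% + 17% = 60.52%.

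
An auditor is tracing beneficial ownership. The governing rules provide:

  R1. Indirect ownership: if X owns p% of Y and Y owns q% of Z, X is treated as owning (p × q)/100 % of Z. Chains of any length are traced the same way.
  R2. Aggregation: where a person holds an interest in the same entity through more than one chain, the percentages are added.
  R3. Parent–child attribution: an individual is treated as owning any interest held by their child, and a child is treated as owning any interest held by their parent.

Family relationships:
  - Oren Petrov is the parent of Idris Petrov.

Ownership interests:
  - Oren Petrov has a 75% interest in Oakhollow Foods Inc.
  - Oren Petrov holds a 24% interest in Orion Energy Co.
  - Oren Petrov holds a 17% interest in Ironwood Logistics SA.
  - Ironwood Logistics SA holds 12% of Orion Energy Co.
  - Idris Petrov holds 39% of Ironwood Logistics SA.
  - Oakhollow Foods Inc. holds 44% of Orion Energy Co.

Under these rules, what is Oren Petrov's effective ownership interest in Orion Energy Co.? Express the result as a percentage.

63.72%

By parent–child attribution (R3), Oren Petrov is treated as also owning Idris Petrov's interest in Ironwood Logistics SA, giving 17% + 39% = 56%.
Chain via Oakhollow Foods Inc. (R1): 75% × 44% = 33% of Orion Energy Co.
Chain via Ironwood Logistics SA (R1): 56% × 12% = 6.72% of Orion Energy Co.
Direct interest in Orion Energy Co: 24%.
Aggregating (R2): 33% + 6.72% + 24% = 63.72%.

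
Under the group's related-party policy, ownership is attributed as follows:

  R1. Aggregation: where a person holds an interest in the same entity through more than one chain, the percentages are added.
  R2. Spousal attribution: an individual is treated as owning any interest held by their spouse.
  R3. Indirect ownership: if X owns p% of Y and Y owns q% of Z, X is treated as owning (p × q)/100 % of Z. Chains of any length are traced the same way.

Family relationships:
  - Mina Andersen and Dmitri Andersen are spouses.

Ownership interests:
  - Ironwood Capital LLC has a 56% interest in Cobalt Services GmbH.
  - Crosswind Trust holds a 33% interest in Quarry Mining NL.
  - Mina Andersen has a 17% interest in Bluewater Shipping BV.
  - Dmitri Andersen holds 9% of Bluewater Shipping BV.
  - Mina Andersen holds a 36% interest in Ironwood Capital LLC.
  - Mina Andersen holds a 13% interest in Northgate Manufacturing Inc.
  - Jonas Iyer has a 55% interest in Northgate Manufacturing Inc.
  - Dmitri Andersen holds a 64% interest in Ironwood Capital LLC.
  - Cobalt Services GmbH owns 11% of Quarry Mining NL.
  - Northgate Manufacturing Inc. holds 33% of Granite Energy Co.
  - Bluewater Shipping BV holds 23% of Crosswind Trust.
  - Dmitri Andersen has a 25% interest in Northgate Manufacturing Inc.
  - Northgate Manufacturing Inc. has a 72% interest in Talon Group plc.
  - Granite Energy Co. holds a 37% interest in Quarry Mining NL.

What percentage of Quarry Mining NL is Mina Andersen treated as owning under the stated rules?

12.7732%

By spousal attribution (R2), Mina Andersen is treated as also owning Dmitri Andersen's interest in Bluewater Shipping BV, giving 17% + 9% = 26%.
By spousal attribution (R2), Mina Andersen is treated as also owning Dmitri Andersen's interest in Northgate Manufacturing Inc, giving 13% + 25% = 38%.
By spousal attribution (R2), Mina Andersen is treated as also owning Dmitri Andersen's interest in Ironwood Capital LLC, giving 36% + 64% = 100%.
Chain via Bluewater Shipping BV → Crosswind Trust (R3): 26% × 23% × 33% = 1.9734% of Quarry Mining NL.
Chain via Northgate Manufacturing Inc. → Granite Energy Co. (R3): 38% × 33% × 37% = 4.6398% of Quarry Mining NL.
Chain via Ironwood Capital LLC → Cobalt Services GmbH (R3): 100% × 56% × 11% = 6.16% of Quarry Mining NL.
Aggregating (R1): 1.9734% + 4.6398% + 6.16% = 12.7732%.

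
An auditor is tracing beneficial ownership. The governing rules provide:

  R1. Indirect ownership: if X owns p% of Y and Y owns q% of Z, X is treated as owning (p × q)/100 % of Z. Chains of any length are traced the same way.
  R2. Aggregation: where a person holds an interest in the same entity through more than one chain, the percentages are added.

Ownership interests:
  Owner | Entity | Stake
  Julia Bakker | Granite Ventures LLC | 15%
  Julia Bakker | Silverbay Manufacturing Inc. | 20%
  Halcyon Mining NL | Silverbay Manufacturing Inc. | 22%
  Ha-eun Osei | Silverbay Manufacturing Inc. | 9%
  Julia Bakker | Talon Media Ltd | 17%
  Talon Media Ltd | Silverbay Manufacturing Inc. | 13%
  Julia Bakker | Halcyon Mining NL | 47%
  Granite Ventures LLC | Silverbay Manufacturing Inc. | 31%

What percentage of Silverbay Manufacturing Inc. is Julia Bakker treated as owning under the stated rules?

37.2%

Chain via Halcyon Mining NL (R1): 47% × 22% = 10.34% of Silverbay Manufacturing Inc.
Chain via Talon Media Ltd (R1): 17% × 13% = 2.21% of Silverbay Manufacturing Inc.
Chain via Granite Ventures LLC (R1): 15% × 31% = 4.65% of Silverbay Manufacturing Inc.
Direct interest in Silverbay Manufacturing Inc: 20%.
Aggregating (R2): 10.34% + 2.21% + 4.65% + 20% = 37.2%.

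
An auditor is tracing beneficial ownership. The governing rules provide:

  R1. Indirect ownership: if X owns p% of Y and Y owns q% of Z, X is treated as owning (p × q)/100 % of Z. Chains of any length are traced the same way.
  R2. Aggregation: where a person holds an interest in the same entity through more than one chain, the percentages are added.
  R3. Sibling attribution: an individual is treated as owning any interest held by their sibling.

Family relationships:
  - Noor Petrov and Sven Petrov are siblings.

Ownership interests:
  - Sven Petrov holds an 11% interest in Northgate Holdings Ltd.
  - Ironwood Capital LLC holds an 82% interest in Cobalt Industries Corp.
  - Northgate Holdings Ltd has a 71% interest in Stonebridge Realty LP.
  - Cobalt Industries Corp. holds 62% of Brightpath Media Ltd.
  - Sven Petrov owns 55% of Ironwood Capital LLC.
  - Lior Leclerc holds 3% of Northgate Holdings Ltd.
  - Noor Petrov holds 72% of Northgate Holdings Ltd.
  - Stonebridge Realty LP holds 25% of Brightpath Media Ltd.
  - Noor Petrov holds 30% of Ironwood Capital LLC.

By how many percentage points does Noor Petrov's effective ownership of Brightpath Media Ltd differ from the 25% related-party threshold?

32.9465

By sibling attribution (R3), Noor Petrov is treated as also owning Sven Petrov's interest in Northgate Holdings Ltd, giving 72% + 11% = 83%.
By sibling attribution (R3), Noor Petrov is treated as also owning Sven Petrov's interest in Ironwood Capital LLC, giving 30% + 55% = 85%.
Chain via Northgate Holdings Ltd → Stonebridge Realty LP (R1): 83% × 71% × 25% = 14.7325% of Brightpath Media Ltd.
Chain via Ironwood Capital LLC → Cobalt Industries Corp. (R1): 85% × 82% × 62% = 43.214% of Brightpath Media Ltd.
Aggregating (R2): 14.7325% + 43.214% = 57.9465%.
57.9465% exceeds the 25% threshold by 32.9465 percentage points.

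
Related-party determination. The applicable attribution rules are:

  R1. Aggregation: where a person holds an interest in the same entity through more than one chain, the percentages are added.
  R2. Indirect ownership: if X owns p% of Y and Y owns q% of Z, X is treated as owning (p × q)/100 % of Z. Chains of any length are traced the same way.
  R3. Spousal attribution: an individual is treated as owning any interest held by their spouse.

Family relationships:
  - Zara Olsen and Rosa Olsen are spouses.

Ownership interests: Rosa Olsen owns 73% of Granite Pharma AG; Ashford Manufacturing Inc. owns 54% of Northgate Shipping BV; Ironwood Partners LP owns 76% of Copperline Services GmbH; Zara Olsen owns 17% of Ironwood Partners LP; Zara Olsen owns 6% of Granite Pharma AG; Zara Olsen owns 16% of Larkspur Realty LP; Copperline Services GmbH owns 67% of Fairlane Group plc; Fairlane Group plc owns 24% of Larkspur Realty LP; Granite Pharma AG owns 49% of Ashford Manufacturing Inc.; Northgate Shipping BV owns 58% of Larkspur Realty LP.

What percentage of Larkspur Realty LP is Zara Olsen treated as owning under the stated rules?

By spousal attribution (R3), Zara Olsen is treated as also owning Rosa Olsen's interest in Granite Pharma AG, giving 6% + 73% = 79%.
Chain via Ironwood Partners LP → Copperline Services GmbH → Fairlane Group plc (R2): 17% × 76% × 67% × 24% = 2.077536% of Larkspur Realty LP.
Chain via Granite Pharma AG → Ashford Manufacturing Inc. → Northgate Shipping BV (R2): 79% × 49% × 54% × 58% = 12.123972% of Larkspur Realty LP.
Direct interest in Larkspur Realty LP: 16%.
Aggregating (R1): 2.077536% + 12.123972% + 16% = 30.201508%.

30.201508%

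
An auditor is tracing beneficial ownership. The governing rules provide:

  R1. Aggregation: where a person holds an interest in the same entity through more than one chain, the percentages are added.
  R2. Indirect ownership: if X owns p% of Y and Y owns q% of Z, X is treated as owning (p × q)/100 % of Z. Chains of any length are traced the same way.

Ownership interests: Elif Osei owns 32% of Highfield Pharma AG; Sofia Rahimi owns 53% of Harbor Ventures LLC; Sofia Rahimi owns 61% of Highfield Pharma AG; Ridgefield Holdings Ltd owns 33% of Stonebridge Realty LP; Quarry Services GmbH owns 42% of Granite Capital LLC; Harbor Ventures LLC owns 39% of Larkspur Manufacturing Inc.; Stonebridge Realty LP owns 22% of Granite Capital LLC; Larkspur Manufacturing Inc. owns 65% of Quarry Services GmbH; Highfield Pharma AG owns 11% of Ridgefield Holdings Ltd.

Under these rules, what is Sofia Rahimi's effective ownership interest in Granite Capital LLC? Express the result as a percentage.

6.130056%

Chain via Highfield Pharma AG → Ridgefield Holdings Ltd → Stonebridge Realty LP (R2): 61% × 11% × 33% × 22% = 0.487146% of Granite Capital LLC.
Chain via Harbor Ventures LLC → Larkspur Manufacturing Inc. → Quarry Services GmbH (R2): 53% × 39% × 65% × 42% = 5.64291% of Granite Capital LLC.
Aggregating (R1): 0.487146% + 5.64291% = 6.130056%.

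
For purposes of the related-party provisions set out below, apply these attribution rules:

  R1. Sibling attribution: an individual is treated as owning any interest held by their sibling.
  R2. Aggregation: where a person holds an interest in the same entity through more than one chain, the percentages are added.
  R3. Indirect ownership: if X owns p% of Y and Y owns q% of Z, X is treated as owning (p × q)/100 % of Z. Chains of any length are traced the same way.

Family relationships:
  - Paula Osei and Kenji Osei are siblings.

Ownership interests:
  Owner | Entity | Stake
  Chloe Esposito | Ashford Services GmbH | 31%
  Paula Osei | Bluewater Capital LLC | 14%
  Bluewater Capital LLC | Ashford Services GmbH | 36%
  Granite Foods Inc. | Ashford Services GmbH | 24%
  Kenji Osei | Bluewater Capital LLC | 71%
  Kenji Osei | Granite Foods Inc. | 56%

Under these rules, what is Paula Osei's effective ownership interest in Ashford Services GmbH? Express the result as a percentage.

By sibling attribution (R1), Paula Osei is treated as also owning Kenji Osei's interest in Bluewater Capital LLC, giving 14% + 71% = 85%.
By sibling attribution (R1), Paula Osei is treated as owning Kenji Osei's 56% interest in Granite Foods Inc.
Chain via Bluewater Capital LLC (R3): 85% × 36% = 30.6% of Ashford Services GmbH.
Chain via Granite Foods Inc. (R3): 56% × 24% = 13.44% of Ashford Services GmbH.
Aggregating (R2): 30.6% + 13.44% = 44.04%.

44.04%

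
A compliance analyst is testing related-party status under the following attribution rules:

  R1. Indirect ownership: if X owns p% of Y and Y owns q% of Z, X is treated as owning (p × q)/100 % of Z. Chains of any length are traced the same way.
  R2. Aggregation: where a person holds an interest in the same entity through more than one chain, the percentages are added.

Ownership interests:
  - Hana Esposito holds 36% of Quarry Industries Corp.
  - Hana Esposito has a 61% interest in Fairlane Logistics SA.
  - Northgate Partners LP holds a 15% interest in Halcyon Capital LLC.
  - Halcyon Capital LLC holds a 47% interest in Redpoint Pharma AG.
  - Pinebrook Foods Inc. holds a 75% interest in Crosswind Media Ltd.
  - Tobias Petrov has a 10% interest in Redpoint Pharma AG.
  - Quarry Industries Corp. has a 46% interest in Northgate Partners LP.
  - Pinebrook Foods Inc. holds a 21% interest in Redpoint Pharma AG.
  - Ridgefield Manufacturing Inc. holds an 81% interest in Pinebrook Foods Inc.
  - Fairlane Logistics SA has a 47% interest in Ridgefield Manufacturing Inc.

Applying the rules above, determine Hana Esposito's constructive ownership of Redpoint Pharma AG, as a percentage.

Chain via Quarry Industries Corp. → Northgate Partners LP → Halcyon Capital LLC (R1): 36% × 46% × 15% × 47% = 1.16748% of Redpoint Pharma AG.
Chain via Fairlane Logistics SA → Ridgefield Manufacturing Inc. → Pinebrook Foods Inc. (R1): 61% × 47% × 81% × 21% = 4.876767% of Redpoint Pharma AG.
Aggregating (R2): 1.16748% + 4.876767% = 6.044247%.

6.044247%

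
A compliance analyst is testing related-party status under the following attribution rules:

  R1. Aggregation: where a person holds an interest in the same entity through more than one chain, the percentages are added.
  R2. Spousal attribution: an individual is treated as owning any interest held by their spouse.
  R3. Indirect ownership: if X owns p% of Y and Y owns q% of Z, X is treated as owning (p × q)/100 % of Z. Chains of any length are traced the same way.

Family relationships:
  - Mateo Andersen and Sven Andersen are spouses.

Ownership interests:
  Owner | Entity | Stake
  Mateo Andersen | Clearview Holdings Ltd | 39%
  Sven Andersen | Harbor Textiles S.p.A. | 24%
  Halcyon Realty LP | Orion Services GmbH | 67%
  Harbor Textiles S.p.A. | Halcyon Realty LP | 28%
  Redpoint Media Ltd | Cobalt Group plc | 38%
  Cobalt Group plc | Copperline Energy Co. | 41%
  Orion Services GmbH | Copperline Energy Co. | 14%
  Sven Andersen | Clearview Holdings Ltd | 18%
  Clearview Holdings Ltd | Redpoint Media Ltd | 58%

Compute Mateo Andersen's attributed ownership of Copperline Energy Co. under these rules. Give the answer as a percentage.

5.781084%

By spousal attribution (R2), Mateo Andersen is treated as also owning Sven Andersen's interest in Clearview Holdings Ltd, giving 39% + 18% = 57%.
By spousal attribution (R2), Mateo Andersen is treated as owning Sven Andersen's 24% interest in Harbor Textiles S.p.A.
Chain via Clearview Holdings Ltd → Redpoint Media Ltd → Cobalt Group plc (R3): 57% × 58% × 38% × 41% = 5.150748% of Copperline Energy Co.
Chain via Harbor Textiles S.p.A. → Halcyon Realty LP → Orion Services GmbH (R3): 24% × 28% × 67% × 14% = 0.630336% of Copperline Energy Co.
Aggregating (R1): 5.150748% + 0.630336% = 5.781084%.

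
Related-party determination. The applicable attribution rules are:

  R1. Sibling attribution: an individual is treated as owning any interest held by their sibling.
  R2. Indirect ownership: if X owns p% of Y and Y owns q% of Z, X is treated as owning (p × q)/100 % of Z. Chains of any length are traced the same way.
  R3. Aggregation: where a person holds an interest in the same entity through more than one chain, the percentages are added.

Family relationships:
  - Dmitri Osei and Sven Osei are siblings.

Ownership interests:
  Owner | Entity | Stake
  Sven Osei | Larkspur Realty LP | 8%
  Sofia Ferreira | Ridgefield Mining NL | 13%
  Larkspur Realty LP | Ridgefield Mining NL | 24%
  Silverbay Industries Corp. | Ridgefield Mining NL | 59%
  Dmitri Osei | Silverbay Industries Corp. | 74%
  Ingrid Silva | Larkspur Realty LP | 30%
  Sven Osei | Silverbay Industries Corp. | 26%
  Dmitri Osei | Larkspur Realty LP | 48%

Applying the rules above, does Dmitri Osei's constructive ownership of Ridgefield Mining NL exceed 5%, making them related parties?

By sibling attribution (R1), Dmitri Osei is treated as also owning Sven Osei's interest in Silverbay Industries Corp, giving 74% + 26% = 100%.
By sibling attribution (R1), Dmitri Osei is treated as also owning Sven Osei's interest in Larkspur Realty LP, giving 48% + 8% = 56%.
Chain via Silverbay Industries Corp. (R2): 100% × 59% = 59% of Ridgefield Mining NL.
Chain via Larkspur Realty LP (R2): 56% × 24% = 13.44% of Ridgefield Mining NL.
Aggregating (R3): 59% + 13.44% = 72.44%.
72.44% exceeds the 5% threshold, so Dmitri is a related party to Ridgefield Mining NL.

Yes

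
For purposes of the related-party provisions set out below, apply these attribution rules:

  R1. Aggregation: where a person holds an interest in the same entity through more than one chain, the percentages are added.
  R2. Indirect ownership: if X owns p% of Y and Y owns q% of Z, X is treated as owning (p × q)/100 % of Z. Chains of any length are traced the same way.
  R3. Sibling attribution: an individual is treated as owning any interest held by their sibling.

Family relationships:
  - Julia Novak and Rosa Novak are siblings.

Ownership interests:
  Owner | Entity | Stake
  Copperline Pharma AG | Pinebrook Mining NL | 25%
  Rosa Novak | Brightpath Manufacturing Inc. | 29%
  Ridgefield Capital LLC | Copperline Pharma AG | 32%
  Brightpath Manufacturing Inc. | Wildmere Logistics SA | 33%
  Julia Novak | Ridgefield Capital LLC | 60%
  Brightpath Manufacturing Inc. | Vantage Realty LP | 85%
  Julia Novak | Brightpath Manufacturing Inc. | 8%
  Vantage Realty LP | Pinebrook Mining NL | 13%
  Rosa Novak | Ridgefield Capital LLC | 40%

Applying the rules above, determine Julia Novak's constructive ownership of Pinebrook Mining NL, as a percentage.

By sibling attribution (R3), Julia Novak is treated as also owning Rosa Novak's interest in Ridgefield Capital LLC, giving 60% + 40% = 100%.
By sibling attribution (R3), Julia Novak is treated as also owning Rosa Novak's interest in Brightpath Manufacturing Inc, giving 8% + 29% = 37%.
Chain via Ridgefield Capital LLC → Copperline Pharma AG (R2): 100% × 32% × 25% = 8% of Pinebrook Mining NL.
Chain via Brightpath Manufacturing Inc. → Vantage Realty LP (R2): 37% × 85% × 13% = 4.0885% of Pinebrook Mining NL.
Aggregating (R1): 8% + 4.0885% = 12.0885%.

12.0885%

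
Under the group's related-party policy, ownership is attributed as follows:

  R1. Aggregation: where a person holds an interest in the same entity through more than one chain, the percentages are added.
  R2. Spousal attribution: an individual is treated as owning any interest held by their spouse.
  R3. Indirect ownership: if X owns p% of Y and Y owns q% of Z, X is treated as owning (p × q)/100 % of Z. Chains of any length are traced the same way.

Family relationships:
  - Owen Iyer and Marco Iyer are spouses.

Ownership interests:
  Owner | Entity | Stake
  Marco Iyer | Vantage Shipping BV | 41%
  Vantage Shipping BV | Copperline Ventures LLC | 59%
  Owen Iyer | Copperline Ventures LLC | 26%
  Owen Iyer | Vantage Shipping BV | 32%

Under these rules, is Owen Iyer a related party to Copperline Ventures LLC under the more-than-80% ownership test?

By spousal attribution (R2), Owen Iyer is treated as also owning Marco Iyer's interest in Vantage Shipping BV, giving 32% + 41% = 73%.
Chain via Vantage Shipping BV (R3): 73% × 59% = 43.07% of Copperline Ventures LLC.
Direct interest in Copperline Ventures LLC: 26%.
Aggregating (R1): 43.07% + 26% = 69.07%.
69.07% does not exceed the 80% threshold, so Owen is not a related party to Copperline Ventures LLC.

No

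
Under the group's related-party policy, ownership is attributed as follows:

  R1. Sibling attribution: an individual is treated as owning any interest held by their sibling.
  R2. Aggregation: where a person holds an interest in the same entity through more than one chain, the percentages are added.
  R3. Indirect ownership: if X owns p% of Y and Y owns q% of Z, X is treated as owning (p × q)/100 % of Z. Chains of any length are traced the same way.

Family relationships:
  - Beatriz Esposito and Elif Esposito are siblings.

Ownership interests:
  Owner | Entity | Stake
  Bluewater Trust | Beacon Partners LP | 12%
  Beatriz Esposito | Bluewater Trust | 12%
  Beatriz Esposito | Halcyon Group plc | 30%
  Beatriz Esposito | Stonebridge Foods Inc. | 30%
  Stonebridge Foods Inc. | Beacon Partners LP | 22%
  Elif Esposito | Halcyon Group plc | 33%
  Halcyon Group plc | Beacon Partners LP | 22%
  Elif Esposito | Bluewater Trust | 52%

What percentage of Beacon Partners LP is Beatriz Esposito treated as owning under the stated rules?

28.14%

By sibling attribution (R1), Beatriz Esposito is treated as also owning Elif Esposito's interest in Halcyon Group plc, giving 30% + 33% = 63%.
By sibling attribution (R1), Beatriz Esposito is treated as also owning Elif Esposito's interest in Bluewater Trust, giving 12% + 52% = 64%.
Chain via Halcyon Group plc (R3): 63% × 22% = 13.86% of Beacon Partners LP.
Chain via Bluewater Trust (R3): 64% × 12% = 7.68% of Beacon Partners LP.
Chain via Stonebridge Foods Inc. (R3): 30% × 22% = 6.6% of Beacon Partners LP.
Aggregating (R2): 13.86% + 7.68% + 6.6% = 28.14%.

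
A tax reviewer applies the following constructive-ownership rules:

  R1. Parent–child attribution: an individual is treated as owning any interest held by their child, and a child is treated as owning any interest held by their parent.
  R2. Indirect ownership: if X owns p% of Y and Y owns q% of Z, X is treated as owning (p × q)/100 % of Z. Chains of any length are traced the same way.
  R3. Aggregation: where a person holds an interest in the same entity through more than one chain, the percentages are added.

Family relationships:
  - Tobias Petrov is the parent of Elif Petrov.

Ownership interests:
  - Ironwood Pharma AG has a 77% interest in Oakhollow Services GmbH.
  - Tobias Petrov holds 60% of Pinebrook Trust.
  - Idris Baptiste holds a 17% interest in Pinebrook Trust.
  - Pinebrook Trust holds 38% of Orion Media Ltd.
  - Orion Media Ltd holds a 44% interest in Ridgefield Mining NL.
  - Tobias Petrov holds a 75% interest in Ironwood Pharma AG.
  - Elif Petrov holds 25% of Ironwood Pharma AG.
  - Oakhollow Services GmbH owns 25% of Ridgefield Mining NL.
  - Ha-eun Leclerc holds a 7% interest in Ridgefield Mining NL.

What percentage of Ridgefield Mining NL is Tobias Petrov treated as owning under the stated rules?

29.282%

By parent–child attribution (R1), Tobias Petrov is treated as also owning Elif Petrov's interest in Ironwood Pharma AG, giving 75% + 25% = 100%.
Chain via Pinebrook Trust → Orion Media Ltd (R2): 60% × 38% × 44% = 10.032% of Ridgefield Mining NL.
Chain via Ironwood Pharma AG → Oakhollow Services GmbH (R2): 100% × 77% × 25% = 19.25% of Ridgefield Mining NL.
Aggregating (R3): 10.032% + 19.25% = 29.282%.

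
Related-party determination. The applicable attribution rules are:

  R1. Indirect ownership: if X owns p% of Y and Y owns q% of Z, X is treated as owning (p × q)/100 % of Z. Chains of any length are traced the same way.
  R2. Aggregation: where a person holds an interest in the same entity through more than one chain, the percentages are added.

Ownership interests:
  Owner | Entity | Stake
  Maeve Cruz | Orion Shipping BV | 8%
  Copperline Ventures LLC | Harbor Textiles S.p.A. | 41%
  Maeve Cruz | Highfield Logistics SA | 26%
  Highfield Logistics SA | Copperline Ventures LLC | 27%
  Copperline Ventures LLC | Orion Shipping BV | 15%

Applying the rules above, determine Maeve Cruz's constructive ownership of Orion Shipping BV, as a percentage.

9.053%

Chain via Highfield Logistics SA → Copperline Ventures LLC (R1): 26% × 27% × 15% = 1.053% of Orion Shipping BV.
Direct interest in Orion Shipping BV: 8%.
Aggregating (R2): 1.053% + 8% = 9.053%.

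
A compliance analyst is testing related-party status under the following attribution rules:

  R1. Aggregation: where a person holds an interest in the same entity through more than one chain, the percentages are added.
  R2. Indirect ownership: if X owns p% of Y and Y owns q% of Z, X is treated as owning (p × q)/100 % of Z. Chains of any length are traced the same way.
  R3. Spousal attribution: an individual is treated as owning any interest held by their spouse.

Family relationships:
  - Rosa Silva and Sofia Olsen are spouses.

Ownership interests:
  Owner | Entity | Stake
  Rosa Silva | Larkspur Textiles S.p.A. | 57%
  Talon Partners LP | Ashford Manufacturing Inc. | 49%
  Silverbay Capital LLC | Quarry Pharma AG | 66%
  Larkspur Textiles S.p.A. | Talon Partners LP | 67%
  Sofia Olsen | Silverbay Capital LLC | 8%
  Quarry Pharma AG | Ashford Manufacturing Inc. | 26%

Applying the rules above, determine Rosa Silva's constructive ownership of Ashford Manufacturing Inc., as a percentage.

20.0859%

By spousal attribution (R3), Rosa Silva is treated as owning Sofia Olsen's 8% interest in Silverbay Capital LLC.
Chain via Larkspur Textiles S.p.A. → Talon Partners LP (R2): 57% × 67% × 49% = 18.7131% of Ashford Manufacturing Inc.
Chain via Silverbay Capital LLC → Quarry Pharma AG (R2): 8% × 66% × 26% = 1.3728% of Ashford Manufacturing Inc.
Aggregating (R1): 18.7131% + 1.3728% = 20.0859%.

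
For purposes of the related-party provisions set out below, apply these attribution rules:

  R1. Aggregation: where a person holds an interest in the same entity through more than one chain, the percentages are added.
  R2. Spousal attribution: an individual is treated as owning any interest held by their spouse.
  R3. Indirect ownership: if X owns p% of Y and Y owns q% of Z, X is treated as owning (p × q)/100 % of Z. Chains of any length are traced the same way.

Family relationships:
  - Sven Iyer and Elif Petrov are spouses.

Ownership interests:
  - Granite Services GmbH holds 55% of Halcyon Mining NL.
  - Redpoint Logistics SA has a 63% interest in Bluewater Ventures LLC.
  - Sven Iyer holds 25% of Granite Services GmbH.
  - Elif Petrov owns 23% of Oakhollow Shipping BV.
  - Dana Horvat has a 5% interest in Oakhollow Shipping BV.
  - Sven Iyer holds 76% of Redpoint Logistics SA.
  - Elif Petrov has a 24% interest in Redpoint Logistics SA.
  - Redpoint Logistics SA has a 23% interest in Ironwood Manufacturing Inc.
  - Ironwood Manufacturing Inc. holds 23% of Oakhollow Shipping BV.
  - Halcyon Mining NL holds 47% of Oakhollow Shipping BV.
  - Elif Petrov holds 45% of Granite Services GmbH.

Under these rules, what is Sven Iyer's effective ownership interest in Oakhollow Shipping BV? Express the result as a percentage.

By spousal attribution (R2), Sven Iyer is treated as also owning Elif Petrov's interest in Granite Services GmbH, giving 25% + 45% = 70%.
By spousal attribution (R2), Sven Iyer is treated as also owning Elif Petrov's interest in Redpoint Logistics SA, giving 76% + 24% = 100%.
By spousal attribution (R2), Sven Iyer is treated as owning Elif Petrov's 23% interest in Oakhollow Shipping BV.
Chain via Granite Services GmbH → Halcyon Mining NL (R3): 70% × 55% × 47% = 18.095% of Oakhollow Shipping BV.
Chain via Redpoint Logistics SA → Ironwood Manufacturing Inc. (R3): 100% × 23% × 23% = 5.29% of Oakhollow Shipping BV.
Direct interest in Oakhollow Shipping BV: 23%.
Aggregating (R1): 18.095% + 5.29% + 23% = 46.385%.

46.385%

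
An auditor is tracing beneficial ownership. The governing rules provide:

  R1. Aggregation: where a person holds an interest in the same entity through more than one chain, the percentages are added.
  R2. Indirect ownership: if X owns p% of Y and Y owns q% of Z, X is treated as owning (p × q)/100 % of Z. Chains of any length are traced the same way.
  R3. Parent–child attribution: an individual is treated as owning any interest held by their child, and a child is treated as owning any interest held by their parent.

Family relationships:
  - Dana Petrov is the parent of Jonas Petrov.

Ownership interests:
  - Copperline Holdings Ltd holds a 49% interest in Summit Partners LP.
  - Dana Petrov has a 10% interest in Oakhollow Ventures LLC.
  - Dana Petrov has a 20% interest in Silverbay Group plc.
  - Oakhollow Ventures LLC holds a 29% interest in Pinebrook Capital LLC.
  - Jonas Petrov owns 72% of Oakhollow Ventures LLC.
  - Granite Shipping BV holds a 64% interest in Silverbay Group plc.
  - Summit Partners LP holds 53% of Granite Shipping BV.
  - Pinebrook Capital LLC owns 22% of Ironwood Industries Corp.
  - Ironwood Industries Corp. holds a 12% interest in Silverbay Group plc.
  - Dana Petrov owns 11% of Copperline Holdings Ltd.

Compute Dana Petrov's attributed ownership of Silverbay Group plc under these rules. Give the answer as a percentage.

By parent–child attribution (R3), Dana Petrov is treated as also owning Jonas Petrov's interest in Oakhollow Ventures LLC, giving 10% + 72% = 82%.
Chain via Oakhollow Ventures LLC → Pinebrook Capital LLC → Ironwood Industries Corp. (R2): 82% × 29% × 22% × 12% = 0.627792% of Silverbay Group plc.
Chain via Copperline Holdings Ltd → Summit Partners LP → Granite Shipping BV (R2): 11% × 49% × 53% × 64% = 1.828288% of Silverbay Group plc.
Direct interest in Silverbay Group plc: 20%.
Aggregating (R1): 0.627792% + 1.828288% + 20% = 22.45608%.

22.45608%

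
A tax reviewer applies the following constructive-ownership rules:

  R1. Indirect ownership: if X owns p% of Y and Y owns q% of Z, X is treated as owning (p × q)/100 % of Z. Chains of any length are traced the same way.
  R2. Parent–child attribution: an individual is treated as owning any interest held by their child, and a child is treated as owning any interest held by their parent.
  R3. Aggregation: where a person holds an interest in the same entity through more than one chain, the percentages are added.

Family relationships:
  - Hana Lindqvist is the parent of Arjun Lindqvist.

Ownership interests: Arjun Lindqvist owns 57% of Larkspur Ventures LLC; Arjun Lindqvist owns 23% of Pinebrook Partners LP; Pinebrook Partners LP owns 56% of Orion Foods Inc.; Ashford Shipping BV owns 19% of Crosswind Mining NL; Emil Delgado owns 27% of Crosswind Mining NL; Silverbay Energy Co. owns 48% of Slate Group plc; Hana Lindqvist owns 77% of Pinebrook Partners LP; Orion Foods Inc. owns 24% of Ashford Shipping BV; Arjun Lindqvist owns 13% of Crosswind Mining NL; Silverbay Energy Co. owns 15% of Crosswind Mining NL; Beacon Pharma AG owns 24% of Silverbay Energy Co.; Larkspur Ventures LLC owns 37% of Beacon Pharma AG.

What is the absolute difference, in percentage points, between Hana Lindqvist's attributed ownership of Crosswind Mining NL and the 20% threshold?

By parent–child attribution (R2), Hana Lindqvist is treated as also owning Arjun Lindqvist's interest in Pinebrook Partners LP, giving 77% + 23% = 100%.
By parent–child attribution (R2), Hana Lindqvist is treated as owning Arjun Lindqvist's 57% interest in Larkspur Ventures LLC.
By parent–child attribution (R2), Hana Lindqvist is treated as owning Arjun Lindqvist's 13% interest in Crosswind Mining NL.
Chain via Pinebrook Partners LP → Orion Foods Inc. → Ashford Shipping BV (R1): 100% × 56% × 24% × 19% = 2.5536% of Crosswind Mining NL.
Chain via Larkspur Ventures LLC → Beacon Pharma AG → Silverbay Energy Co. (R1): 57% × 37% × 24% × 15% = 0.75924% of Crosswind Mining NL.
Direct interest in Crosswind Mining NL: 13%.
Aggregating (R3): 2.5536% + 0.75924% + 13% = 16.31284%.
16.31284% falls short of the 20% threshold by 3.68716 percentage points.

3.68716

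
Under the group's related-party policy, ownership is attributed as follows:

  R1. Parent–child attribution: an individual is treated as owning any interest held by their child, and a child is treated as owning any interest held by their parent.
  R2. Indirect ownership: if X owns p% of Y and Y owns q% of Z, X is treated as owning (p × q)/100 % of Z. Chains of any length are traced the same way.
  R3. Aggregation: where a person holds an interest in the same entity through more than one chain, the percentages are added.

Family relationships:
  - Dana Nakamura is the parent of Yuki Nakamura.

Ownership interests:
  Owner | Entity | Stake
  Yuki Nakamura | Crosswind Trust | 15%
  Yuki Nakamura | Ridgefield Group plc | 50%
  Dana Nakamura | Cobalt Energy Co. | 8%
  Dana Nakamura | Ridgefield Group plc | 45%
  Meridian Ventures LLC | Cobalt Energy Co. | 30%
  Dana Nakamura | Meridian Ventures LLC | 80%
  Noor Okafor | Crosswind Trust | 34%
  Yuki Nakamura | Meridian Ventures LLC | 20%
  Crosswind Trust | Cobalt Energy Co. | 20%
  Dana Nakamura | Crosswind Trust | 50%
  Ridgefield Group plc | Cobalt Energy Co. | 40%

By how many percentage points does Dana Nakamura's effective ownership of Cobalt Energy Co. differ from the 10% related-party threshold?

79

By parent–child attribution (R1), Dana Nakamura is treated as also owning Yuki Nakamura's interest in Ridgefield Group plc, giving 45% + 50% = 95%.
By parent–child attribution (R1), Dana Nakamura is treated as also owning Yuki Nakamura's interest in Crosswind Trust, giving 50% + 15% = 65%.
By parent–child attribution (R1), Dana Nakamura is treated as also owning Yuki Nakamura's interest in Meridian Ventures LLC, giving 80% + 20% = 100%.
Chain via Ridgefield Group plc (R2): 95% × 40% = 38% of Cobalt Energy Co.
Chain via Crosswind Trust (R2): 65% × 20% = 13% of Cobalt Energy Co.
Chain via Meridian Ventures LLC (R2): 100% × 30% = 30% of Cobalt Energy Co.
Direct interest in Cobalt Energy Co: 8%.
Aggregating (R3): 38% + 13% + 30% + 8% = 89%.
89% exceeds the 10% threshold by 79 percentage points.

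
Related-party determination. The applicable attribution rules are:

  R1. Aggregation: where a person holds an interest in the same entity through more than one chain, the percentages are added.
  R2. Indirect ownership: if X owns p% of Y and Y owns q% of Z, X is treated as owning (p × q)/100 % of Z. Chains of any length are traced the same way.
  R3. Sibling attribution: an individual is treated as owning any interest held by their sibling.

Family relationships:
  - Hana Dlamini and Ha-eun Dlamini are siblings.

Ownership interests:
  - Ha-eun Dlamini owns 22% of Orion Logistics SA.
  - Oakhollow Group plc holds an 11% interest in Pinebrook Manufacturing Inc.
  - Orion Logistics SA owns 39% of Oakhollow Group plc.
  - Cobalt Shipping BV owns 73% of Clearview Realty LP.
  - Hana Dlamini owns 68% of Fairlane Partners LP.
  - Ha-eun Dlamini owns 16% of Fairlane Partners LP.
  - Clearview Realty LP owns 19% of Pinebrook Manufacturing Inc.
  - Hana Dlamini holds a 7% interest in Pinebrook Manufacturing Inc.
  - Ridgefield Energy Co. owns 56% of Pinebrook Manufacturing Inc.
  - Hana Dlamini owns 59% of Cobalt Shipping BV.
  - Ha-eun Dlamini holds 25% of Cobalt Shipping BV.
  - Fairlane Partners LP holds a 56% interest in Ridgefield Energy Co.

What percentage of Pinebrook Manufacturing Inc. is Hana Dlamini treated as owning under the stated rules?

45.937%

By sibling attribution (R3), Hana Dlamini is treated as also owning Ha-eun Dlamini's interest in Fairlane Partners LP, giving 68% + 16% = 84%.
By sibling attribution (R3), Hana Dlamini is treated as also owning Ha-eun Dlamini's interest in Cobalt Shipping BV, giving 59% + 25% = 84%.
By sibling attribution (R3), Hana Dlamini is treated as owning Ha-eun Dlamini's 22% interest in Orion Logistics SA.
Chain via Fairlane Partners LP → Ridgefield Energy Co. (R2): 84% × 56% × 56% = 26.3424% of Pinebrook Manufacturing Inc.
Chain via Cobalt Shipping BV → Clearview Realty LP (R2): 84% × 73% × 19% = 11.6508% of Pinebrook Manufacturing Inc.
Direct interest in Pinebrook Manufacturing Inc: 7%.
Chain via Orion Logistics SA → Oakhollow Group plc (R2): 22% × 39% × 11% = 0.9438% of Pinebrook Manufacturing Inc.
Aggregating (R1): 26.3424% + 11.6508% + 7% + 0.9438% = 45.937%.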